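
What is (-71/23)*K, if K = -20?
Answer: 1420/23 ≈ 61.739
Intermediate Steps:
(-71/23)*K = -71/23*(-20) = 1420/23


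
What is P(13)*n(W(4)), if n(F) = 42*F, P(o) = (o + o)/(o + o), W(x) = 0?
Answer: 0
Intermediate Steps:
P(o) = 1 (P(o) = (2*o)/((2*o)) = (2*o)*(1/(2*o)) = 1)
P(13)*n(W(4)) = 1*(42*0) = 1*0 = 0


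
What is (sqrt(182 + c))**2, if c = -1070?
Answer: -888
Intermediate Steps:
(sqrt(182 + c))**2 = (sqrt(182 - 1070))**2 = (sqrt(-888))**2 = (2*I*sqrt(222))**2 = -888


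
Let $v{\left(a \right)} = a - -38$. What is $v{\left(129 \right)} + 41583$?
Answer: $41750$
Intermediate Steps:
$v{\left(a \right)} = 38 + a$ ($v{\left(a \right)} = a + 38 = 38 + a$)
$v{\left(129 \right)} + 41583 = \left(38 + 129\right) + 41583 = 167 + 41583 = 41750$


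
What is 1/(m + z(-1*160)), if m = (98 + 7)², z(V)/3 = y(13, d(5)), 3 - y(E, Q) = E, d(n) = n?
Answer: 1/10995 ≈ 9.0950e-5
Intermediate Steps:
y(E, Q) = 3 - E
z(V) = -30 (z(V) = 3*(3 - 1*13) = 3*(3 - 13) = 3*(-10) = -30)
m = 11025 (m = 105² = 11025)
1/(m + z(-1*160)) = 1/(11025 - 30) = 1/10995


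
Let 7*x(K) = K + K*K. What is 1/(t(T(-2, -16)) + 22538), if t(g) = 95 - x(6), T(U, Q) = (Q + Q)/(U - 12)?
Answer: 1/22627 ≈ 4.4195e-5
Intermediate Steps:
x(K) = K/7 + K**2/7 (x(K) = (K + K*K)/7 = (K + K**2)/7 = K/7 + K**2/7)
T(U, Q) = 2*Q/(-12 + U) (T(U, Q) = (2*Q)/(-12 + U) = 2*Q/(-12 + U))
t(g) = 89 (t(g) = 95 - 6*(1 + 6)/7 = 95 - 6*7/7 = 95 - 1*6 = 95 - 6 = 89)
1/(t(T(-2, -16)) + 22538) = 1/(89 + 22538) = 1/22627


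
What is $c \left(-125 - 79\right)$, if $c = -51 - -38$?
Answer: $2652$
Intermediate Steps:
$c = -13$ ($c = -51 + 38 = -13$)
$c \left(-125 - 79\right) = - 13 \left(-125 - 79\right) = \left(-13\right) \left(-204\right) = 2652$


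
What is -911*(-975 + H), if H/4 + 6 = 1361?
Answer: -4049395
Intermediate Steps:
H = 5420 (H = -24 + 4*1361 = -24 + 5444 = 5420)
-911*(-975 + H) = -911*(-975 + 5420) = -911*4445 = -4049395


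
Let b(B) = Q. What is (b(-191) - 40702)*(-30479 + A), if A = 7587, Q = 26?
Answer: 931154992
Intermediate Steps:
b(B) = 26
(b(-191) - 40702)*(-30479 + A) = (26 - 40702)*(-30479 + 7587) = -40676*(-22892) = 931154992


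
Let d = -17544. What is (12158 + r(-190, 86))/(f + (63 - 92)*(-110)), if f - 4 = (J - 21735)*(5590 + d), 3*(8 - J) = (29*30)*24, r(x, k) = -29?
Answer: 12129/342927592 ≈ 3.5369e-5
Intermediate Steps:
J = -6952 (J = 8 - 29*30*24/3 = 8 - 290*24 = 8 - ⅓*20880 = 8 - 6960 = -6952)
f = 342924402 (f = 4 + (-6952 - 21735)*(5590 - 17544) = 4 - 28687*(-11954) = 4 + 342924398 = 342924402)
(12158 + r(-190, 86))/(f + (63 - 92)*(-110)) = (12158 - 29)/(342924402 + (63 - 92)*(-110)) = 12129/(342924402 - 29*(-110)) = 12129/(342924402 + 3190) = 12129/342927592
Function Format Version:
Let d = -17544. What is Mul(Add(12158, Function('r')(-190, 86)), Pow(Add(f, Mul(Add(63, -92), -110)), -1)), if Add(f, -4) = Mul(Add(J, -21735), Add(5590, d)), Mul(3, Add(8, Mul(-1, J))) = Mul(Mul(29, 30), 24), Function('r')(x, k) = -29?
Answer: Rational(12129, 342927592) ≈ 3.5369e-5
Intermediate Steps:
J = -6952 (J = Add(8, Mul(Rational(-1, 3), Mul(Mul(29, 30), 24))) = Add(8, Mul(Rational(-1, 3), Mul(870, 24))) = Add(8, Mul(Rational(-1, 3), 20880)) = Add(8, -6960) = -6952)
f = 342924402 (f = Add(4, Mul(Add(-6952, -21735), Add(5590, -17544))) = Add(4, Mul(-28687, -11954)) = Add(4, 342924398) = 342924402)
Mul(Add(12158, Function('r')(-190, 86)), Pow(Add(f, Mul(Add(63, -92), -110)), -1)) = Mul(Add(12158, -29), Pow(Add(342924402, Mul(Add(63, -92), -110)), -1)) = Mul(12129, Pow(Add(342924402, Mul(-29, -110)), -1)) = Mul(12129, Pow(Add(342924402, 3190), -1)) = Mul(12129, Pow(342927592, -1)) = Mul(12129, Rational(1, 342927592)) = Rational(12129, 342927592)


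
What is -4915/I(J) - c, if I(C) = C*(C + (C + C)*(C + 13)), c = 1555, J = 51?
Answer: -521752510/335529 ≈ -1555.0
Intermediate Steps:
I(C) = C*(C + 2*C*(13 + C)) (I(C) = C*(C + (2*C)*(13 + C)) = C*(C + 2*C*(13 + C)))
-4915/I(J) - c = -4915*1/(2601*(27 + 2*51)) - 1*1555 = -4915*1/(2601*(27 + 102)) - 1555 = -4915/(2601*129) - 1555 = -4915/335529 - 1555 = -521752510/335529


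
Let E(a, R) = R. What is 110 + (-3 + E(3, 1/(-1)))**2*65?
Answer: 1150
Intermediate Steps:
110 + (-3 + E(3, 1/(-1)))**2*65 = 110 + (-3 + 1/(-1))**2*65 = 110 + (-3 + 1*(-1))**2*65 = 110 + (-3 - 1)**2*65 = 110 + (-4)**2*65 = 110 + 16*65 = 110 + 1040 = 1150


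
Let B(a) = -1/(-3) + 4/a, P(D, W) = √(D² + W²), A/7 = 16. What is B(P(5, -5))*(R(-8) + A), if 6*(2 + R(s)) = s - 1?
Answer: 217/6 + 217*√2/5 ≈ 97.544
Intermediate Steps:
A = 112 (A = 7*16 = 112)
R(s) = -13/6 + s/6 (R(s) = -2 + (s - 1)/6 = -2 + (-1 + s)/6 = -2 + (-⅙ + s/6) = -13/6 + s/6)
B(a) = ⅓ + 4/a (B(a) = -1*(-⅓) + 4/a = ⅓ + 4/a)
B(P(5, -5))*(R(-8) + A) = ((12 + √(5² + (-5)²))/(3*(√(5² + (-5)²))))*((-13/6 + (⅙)*(-8)) + 112) = ((12 + √(25 + 25))/(3*(√(25 + 25))))*((-13/6 - 4/3) + 112) = ((12 + √50)/(3*(√50)))*(-7/2 + 112) = ((12 + 5*√2)/(3*((5*√2))))*(217/2) = ((√2/10)*(12 + 5*√2)/3)*(217/2) = (√2*(12 + 5*√2)/30)*(217/2) = 217*√2*(12 + 5*√2)/60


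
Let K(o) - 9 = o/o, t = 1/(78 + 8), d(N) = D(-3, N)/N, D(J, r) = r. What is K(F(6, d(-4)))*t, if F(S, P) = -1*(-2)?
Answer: 5/43 ≈ 0.11628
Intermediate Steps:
d(N) = 1 (d(N) = N/N = 1)
t = 1/86 ≈ 0.011628
F(S, P) = 2
K(o) = 10 (K(o) = 9 + o/o = 9 + 1 = 10)
K(F(6, d(-4)))*t = 10*(1/86) = 5/43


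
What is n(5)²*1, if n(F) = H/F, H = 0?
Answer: 0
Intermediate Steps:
n(F) = 0 (n(F) = 0/F = 0)
n(5)²*1 = 0²*1 = 0*1 = 0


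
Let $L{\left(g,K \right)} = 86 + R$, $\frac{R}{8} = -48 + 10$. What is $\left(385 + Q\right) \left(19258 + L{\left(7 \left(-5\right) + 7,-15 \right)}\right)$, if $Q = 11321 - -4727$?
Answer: $312884320$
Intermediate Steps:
$R = -304$ ($R = 8 \left(-48 + 10\right) = 8 \left(-38\right) = -304$)
$L{\left(g,K \right)} = -218$ ($L{\left(g,K \right)} = 86 - 304 = -218$)
$Q = 16048$ ($Q = 11321 + 4727 = 16048$)
$\left(385 + Q\right) \left(19258 + L{\left(7 \left(-5\right) + 7,-15 \right)}\right) = \left(385 + 16048\right) \left(19258 - 218\right) = 16433 \cdot 19040 = 312884320$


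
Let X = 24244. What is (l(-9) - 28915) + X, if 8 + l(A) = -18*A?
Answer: -4517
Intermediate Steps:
l(A) = -8 - 18*A
(l(-9) - 28915) + X = ((-8 - 18*(-9)) - 28915) + 24244 = ((-8 + 162) - 28915) + 24244 = (154 - 28915) + 24244 = -28761 + 24244 = -4517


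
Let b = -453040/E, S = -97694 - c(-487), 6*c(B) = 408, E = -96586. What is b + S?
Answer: -674427678/6899 ≈ -97757.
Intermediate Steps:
c(B) = 68 (c(B) = (⅙)*408 = 68)
S = -97762 (S = -97694 - 1*68 = -97694 - 68 = -97762)
b = 32360/6899 (b = -453040/(-96586) = -453040*(-1/96586) = 32360/6899 ≈ 4.6905)
b + S = 32360/6899 - 97762 = -674427678/6899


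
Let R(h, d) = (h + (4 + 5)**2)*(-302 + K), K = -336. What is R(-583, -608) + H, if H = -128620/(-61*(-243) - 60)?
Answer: 4728105968/14763 ≈ 3.2027e+5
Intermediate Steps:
R(h, d) = -51678 - 638*h (R(h, d) = (h + (4 + 5)**2)*(-302 - 336) = (h + 9**2)*(-638) = (h + 81)*(-638) = (81 + h)*(-638) = -51678 - 638*h)
H = -128620/14763 (H = -128620/(14823 - 60) = -128620/14763 ≈ -8.7123)
R(-583, -608) + H = (-51678 - 638*(-583)) - 128620/14763 = (-51678 + 371954) - 128620/14763 = 320276 - 128620/14763 = 4728105968/14763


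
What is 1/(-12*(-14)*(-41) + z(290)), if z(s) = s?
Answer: -1/6598 ≈ -0.00015156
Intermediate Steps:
1/(-12*(-14)*(-41) + z(290)) = 1/(-12*(-14)*(-41) + 290) = 1/(168*(-41) + 290) = 1/(-6888 + 290) = 1/(-6598) = -1/6598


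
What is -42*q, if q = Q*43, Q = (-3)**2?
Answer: -16254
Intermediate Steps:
Q = 9
q = 387 (q = 9*43 = 387)
-42*q = -42*387 = -16254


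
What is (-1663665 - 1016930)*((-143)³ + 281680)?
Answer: 7083544663565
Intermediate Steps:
(-1663665 - 1016930)*((-143)³ + 281680) = -2680595*(-2924207 + 281680) = -2680595*(-2642527) = 7083544663565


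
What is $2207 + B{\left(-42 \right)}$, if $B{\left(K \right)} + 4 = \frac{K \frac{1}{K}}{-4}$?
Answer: $\frac{8811}{4} \approx 2202.8$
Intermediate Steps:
$B{\left(K \right)} = - \frac{17}{4}$ ($B{\left(K \right)} = -4 + \frac{K \frac{1}{K}}{-4} = -4 + 1 \left(- \frac{1}{4}\right) = -4 - \frac{1}{4} = - \frac{17}{4}$)
$2207 + B{\left(-42 \right)} = 2207 - \frac{17}{4} = \frac{8811}{4}$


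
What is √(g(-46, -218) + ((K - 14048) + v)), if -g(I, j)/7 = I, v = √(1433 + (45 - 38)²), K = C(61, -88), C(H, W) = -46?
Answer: √(-13772 + √1482) ≈ 117.19*I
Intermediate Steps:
K = -46
v = √1482 (v = √(1433 + 7²) = √(1433 + 49) = √1482 ≈ 38.497)
g(I, j) = -7*I
√(g(-46, -218) + ((K - 14048) + v)) = √(-7*(-46) + ((-46 - 14048) + √1482)) = √(322 + (-14094 + √1482)) = √(-13772 + √1482)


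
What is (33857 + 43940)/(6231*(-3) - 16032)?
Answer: -77797/34725 ≈ -2.2404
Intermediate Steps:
(33857 + 43940)/(6231*(-3) - 16032) = 77797/(-18693 - 16032) = 77797/(-34725) = 77797*(-1/34725) = -77797/34725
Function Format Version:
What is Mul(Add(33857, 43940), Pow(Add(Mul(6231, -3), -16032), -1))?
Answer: Rational(-77797, 34725) ≈ -2.2404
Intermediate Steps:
Mul(Add(33857, 43940), Pow(Add(Mul(6231, -3), -16032), -1)) = Mul(77797, Pow(Add(-18693, -16032), -1)) = Mul(77797, Pow(-34725, -1)) = Mul(77797, Rational(-1, 34725)) = Rational(-77797, 34725)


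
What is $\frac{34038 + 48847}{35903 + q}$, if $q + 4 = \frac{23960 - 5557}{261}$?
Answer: $\frac{21632985}{9388042} \approx 2.3043$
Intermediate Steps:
$q = \frac{17359}{261}$ ($q = -4 + \frac{23960 - 5557}{261} = -4 + 18403 \cdot \frac{1}{261} = -4 + \frac{18403}{261} = \frac{17359}{261} \approx 66.51$)
$\frac{34038 + 48847}{35903 + q} = \frac{34038 + 48847}{35903 + \frac{17359}{261}} = \frac{82885}{\frac{9388042}{261}} = 82885 \cdot \frac{261}{9388042} = \frac{21632985}{9388042}$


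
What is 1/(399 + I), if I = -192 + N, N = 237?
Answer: 1/444 ≈ 0.0022523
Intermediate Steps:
I = 45 (I = -192 + 237 = 45)
1/(399 + I) = 1/(399 + 45) = 1/444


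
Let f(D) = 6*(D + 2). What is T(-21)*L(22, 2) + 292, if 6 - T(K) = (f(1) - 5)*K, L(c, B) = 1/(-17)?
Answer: 4685/17 ≈ 275.59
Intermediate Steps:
L(c, B) = -1/17
f(D) = 12 + 6*D (f(D) = 6*(2 + D) = 12 + 6*D)
T(K) = 6 - 13*K (T(K) = 6 - ((12 + 6*1) - 5)*K = 6 - ((12 + 6) - 5)*K = 6 - (18 - 5)*K = 6 - 13*K)
T(-21)*L(22, 2) + 292 = (6 - 13*(-21))*(-1/17) + 292 = (6 + 273)*(-1/17) + 292 = 279*(-1/17) + 292 = -279/17 + 292 = 4685/17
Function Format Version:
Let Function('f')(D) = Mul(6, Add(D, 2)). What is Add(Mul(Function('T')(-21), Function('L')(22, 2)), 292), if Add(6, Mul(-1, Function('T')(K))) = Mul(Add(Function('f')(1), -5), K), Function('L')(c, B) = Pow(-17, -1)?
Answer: Rational(4685, 17) ≈ 275.59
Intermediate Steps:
Function('L')(c, B) = Rational(-1, 17)
Function('f')(D) = Add(12, Mul(6, D)) (Function('f')(D) = Mul(6, Add(2, D)) = Add(12, Mul(6, D)))
Function('T')(K) = Add(6, Mul(-13, K)) (Function('T')(K) = Add(6, Mul(-1, Mul(Add(Add(12, Mul(6, 1)), -5), K))) = Add(6, Mul(-1, Mul(Add(Add(12, 6), -5), K))) = Add(6, Mul(-1, Mul(Add(18, -5), K))) = Add(6, Mul(-1, Mul(13, K))) = Add(6, Mul(-13, K)))
Add(Mul(Function('T')(-21), Function('L')(22, 2)), 292) = Add(Mul(Add(6, Mul(-13, -21)), Rational(-1, 17)), 292) = Add(Mul(Add(6, 273), Rational(-1, 17)), 292) = Add(Mul(279, Rational(-1, 17)), 292) = Add(Rational(-279, 17), 292) = Rational(4685, 17)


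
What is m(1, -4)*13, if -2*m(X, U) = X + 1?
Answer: -13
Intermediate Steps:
m(X, U) = -1/2 - X/2 (m(X, U) = -(X + 1)/2 = -(1 + X)/2 = -1/2 - X/2)
m(1, -4)*13 = (-1/2 - 1/2*1)*13 = (-1/2 - 1/2)*13 = -1*13 = -13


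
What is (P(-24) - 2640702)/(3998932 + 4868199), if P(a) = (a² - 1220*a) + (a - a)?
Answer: -372978/1266733 ≈ -0.29444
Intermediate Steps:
P(a) = a² - 1220*a (P(a) = (a² - 1220*a) + 0 = a² - 1220*a)
(P(-24) - 2640702)/(3998932 + 4868199) = (-24*(-1220 - 24) - 2640702)/(3998932 + 4868199) = (-24*(-1244) - 2640702)/8867131 = (29856 - 2640702)*(1/8867131) = -2610846*1/8867131 = -372978/1266733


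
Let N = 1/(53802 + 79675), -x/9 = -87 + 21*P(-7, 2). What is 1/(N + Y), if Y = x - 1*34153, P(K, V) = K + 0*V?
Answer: -133477/4277537418 ≈ -3.1204e-5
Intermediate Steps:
P(K, V) = K (P(K, V) = K + 0 = K)
x = 2106 (x = -9*(-87 + 21*(-7)) = -9*(-87 - 147) = -9*(-234) = 2106)
N = 1/133477 ≈ 7.4919e-6
Y = -32047 (Y = 2106 - 1*34153 = 2106 - 34153 = -32047)
1/(N + Y) = 1/(1/133477 - 32047) = 1/(-4277537418/133477) = -133477/4277537418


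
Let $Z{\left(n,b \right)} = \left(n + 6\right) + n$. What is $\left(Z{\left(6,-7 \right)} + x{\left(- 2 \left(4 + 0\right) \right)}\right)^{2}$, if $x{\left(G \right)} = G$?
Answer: $100$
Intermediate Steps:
$Z{\left(n,b \right)} = 6 + 2 n$ ($Z{\left(n,b \right)} = \left(6 + n\right) + n = 6 + 2 n$)
$\left(Z{\left(6,-7 \right)} + x{\left(- 2 \left(4 + 0\right) \right)}\right)^{2} = \left(\left(6 + 2 \cdot 6\right) - 2 \left(4 + 0\right)\right)^{2} = \left(\left(6 + 12\right) - 8\right)^{2} = \left(18 - 8\right)^{2} = 10^{2} = 100$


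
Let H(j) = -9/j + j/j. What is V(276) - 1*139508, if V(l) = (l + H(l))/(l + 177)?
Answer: -5814109927/41676 ≈ -1.3951e+5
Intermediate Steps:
H(j) = 1 - 9/j (H(j) = -9/j + 1 = 1 - 9/j)
V(l) = (l + (-9 + l)/l)/(177 + l) (V(l) = (l + (-9 + l)/l)/(l + 177) = (l + (-9 + l)/l)/(177 + l))
V(276) - 1*139508 = (-9 + 276 + 276²)/(276*(177 + 276)) - 1*139508 = (1/276)*(-9 + 276 + 76176)/453 - 139508 = (1/276)*(1/453)*76443 - 139508 = 25481/41676 - 139508 = -5814109927/41676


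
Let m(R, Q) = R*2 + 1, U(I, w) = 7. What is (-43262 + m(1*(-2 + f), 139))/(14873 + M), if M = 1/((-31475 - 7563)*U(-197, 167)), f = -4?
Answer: -11825039618/4064285217 ≈ -2.9095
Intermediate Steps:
M = -1/273266 (M = 1/(-31475 - 7563*7) = (1/7)/(-39038) = -1/39038*1/7 = -1/273266 ≈ -3.6594e-6)
m(R, Q) = 1 + 2*R (m(R, Q) = 2*R + 1 = 1 + 2*R)
(-43262 + m(1*(-2 + f), 139))/(14873 + M) = (-43262 + (1 + 2*(1*(-2 - 4))))/(14873 - 1/273266) = (-43262 + (1 + 2*(1*(-6))))/(4064285217/273266) = (-43262 + (1 + 2*(-6)))*(273266/4064285217) = (-43262 + (1 - 12))*(273266/4064285217) = (-43262 - 11)*(273266/4064285217) = -43273*273266/4064285217 = -11825039618/4064285217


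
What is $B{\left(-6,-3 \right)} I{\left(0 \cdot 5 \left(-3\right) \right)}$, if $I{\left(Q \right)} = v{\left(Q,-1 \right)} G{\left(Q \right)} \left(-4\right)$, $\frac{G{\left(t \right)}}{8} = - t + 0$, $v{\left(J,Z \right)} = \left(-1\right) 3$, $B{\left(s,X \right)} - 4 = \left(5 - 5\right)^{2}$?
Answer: $0$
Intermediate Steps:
$B{\left(s,X \right)} = 4$ ($B{\left(s,X \right)} = 4 + \left(5 - 5\right)^{2} = 4 + 0^{2} = 4 + 0 = 4$)
$v{\left(J,Z \right)} = -3$
$G{\left(t \right)} = - 8 t$ ($G{\left(t \right)} = 8 \left(- t + 0\right) = 8 \left(- t\right) = - 8 t$)
$I{\left(Q \right)} = - 96 Q$ ($I{\left(Q \right)} = - 3 \left(- 8 Q\right) \left(-4\right) = 24 Q \left(-4\right) = - 96 Q$)
$B{\left(-6,-3 \right)} I{\left(0 \cdot 5 \left(-3\right) \right)} = 4 \left(- 96 \cdot 0 \cdot 5 \left(-3\right)\right) = 4 \left(- 96 \cdot 0 \left(-15\right)\right) = 4 \left(\left(-96\right) 0\right) = 4 \cdot 0 = 0$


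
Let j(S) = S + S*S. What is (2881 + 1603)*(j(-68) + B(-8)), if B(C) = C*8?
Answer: 20142128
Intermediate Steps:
B(C) = 8*C
j(S) = S + S²
(2881 + 1603)*(j(-68) + B(-8)) = (2881 + 1603)*(-68*(1 - 68) + 8*(-8)) = 4484*(-68*(-67) - 64) = 4484*(4556 - 64) = 4484*4492 = 20142128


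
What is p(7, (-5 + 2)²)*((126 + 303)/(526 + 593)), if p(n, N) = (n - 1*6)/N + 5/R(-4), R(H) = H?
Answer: -5863/13428 ≈ -0.43663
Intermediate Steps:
p(n, N) = -5/4 + (-6 + n)/N (p(n, N) = (n - 1*6)/N + 5/(-4) = (n - 6)/N + 5*(-¼) = (-6 + n)/N - 5/4 = -5/4 + (-6 + n)/N)
p(7, (-5 + 2)²)*((126 + 303)/(526 + 593)) = ((-6 + 7 - 5*(-5 + 2)²/4)/((-5 + 2)²))*((126 + 303)/(526 + 593)) = ((-6 + 7 - 5/4*(-3)²)/((-3)²))*(429/1119) = ((-6 + 7 - 5/4*9)/9)*(429*(1/1119)) = ((-6 + 7 - 45/4)/9)*(143/373) = ((⅑)*(-41/4))*(143/373) = -41/36*143/373 = -5863/13428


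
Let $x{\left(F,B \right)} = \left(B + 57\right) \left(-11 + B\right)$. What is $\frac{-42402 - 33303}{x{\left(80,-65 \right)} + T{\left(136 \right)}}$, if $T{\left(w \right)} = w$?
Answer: $- \frac{25235}{248} \approx -101.75$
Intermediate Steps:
$x{\left(F,B \right)} = \left(-11 + B\right) \left(57 + B\right)$ ($x{\left(F,B \right)} = \left(57 + B\right) \left(-11 + B\right) = \left(-11 + B\right) \left(57 + B\right)$)
$\frac{-42402 - 33303}{x{\left(80,-65 \right)} + T{\left(136 \right)}} = \frac{-42402 - 33303}{\left(-627 + \left(-65\right)^{2} + 46 \left(-65\right)\right) + 136} = - \frac{75705}{\left(-627 + 4225 - 2990\right) + 136} = - \frac{75705}{608 + 136} = - \frac{75705}{744} = \left(-75705\right) \frac{1}{744} = - \frac{25235}{248}$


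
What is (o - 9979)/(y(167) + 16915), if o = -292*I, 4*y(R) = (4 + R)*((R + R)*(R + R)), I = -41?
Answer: 1993/4785934 ≈ 0.00041643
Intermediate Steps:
y(R) = R²*(4 + R) (y(R) = ((4 + R)*((R + R)*(R + R)))/4 = ((4 + R)*((2*R)*(2*R)))/4 = ((4 + R)*(4*R²))/4 = (4*R²*(4 + R))/4 = R²*(4 + R))
o = 11972 (o = -292*(-41) = 11972)
(o - 9979)/(y(167) + 16915) = (11972 - 9979)/(167²*(4 + 167) + 16915) = 1993/(27889*171 + 16915) = 1993/(4769019 + 16915) = 1993/4785934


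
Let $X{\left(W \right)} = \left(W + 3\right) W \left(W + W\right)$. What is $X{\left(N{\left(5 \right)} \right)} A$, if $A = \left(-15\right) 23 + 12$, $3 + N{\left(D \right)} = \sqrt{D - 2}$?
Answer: $11988 - 7992 \sqrt{3} \approx -1854.6$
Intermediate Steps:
$N{\left(D \right)} = -3 + \sqrt{-2 + D}$ ($N{\left(D \right)} = -3 + \sqrt{D - 2} = -3 + \sqrt{-2 + D}$)
$A = -333$ ($A = -345 + 12 = -333$)
$X{\left(W \right)} = 2 W^{2} \left(3 + W\right)$ ($X{\left(W \right)} = \left(3 + W\right) W 2 W = \left(3 + W\right) 2 W^{2} = 2 W^{2} \left(3 + W\right)$)
$X{\left(N{\left(5 \right)} \right)} A = 2 \left(-3 + \sqrt{-2 + 5}\right)^{2} \left(3 - \left(3 - \sqrt{-2 + 5}\right)\right) \left(-333\right) = 2 \left(-3 + \sqrt{3}\right)^{2} \left(3 - \left(3 - \sqrt{3}\right)\right) \left(-333\right) = 2 \left(-3 + \sqrt{3}\right)^{2} \sqrt{3} \left(-333\right) = 2 \sqrt{3} \left(-3 + \sqrt{3}\right)^{2} \left(-333\right) = - 666 \sqrt{3} \left(-3 + \sqrt{3}\right)^{2}$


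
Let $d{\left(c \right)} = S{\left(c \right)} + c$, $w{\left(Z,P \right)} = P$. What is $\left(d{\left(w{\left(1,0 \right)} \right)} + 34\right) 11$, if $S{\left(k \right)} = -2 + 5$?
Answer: $407$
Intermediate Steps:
$S{\left(k \right)} = 3$
$d{\left(c \right)} = 3 + c$
$\left(d{\left(w{\left(1,0 \right)} \right)} + 34\right) 11 = \left(\left(3 + 0\right) + 34\right) 11 = \left(3 + 34\right) 11 = 37 \cdot 11 = 407$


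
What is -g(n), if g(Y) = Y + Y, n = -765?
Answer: 1530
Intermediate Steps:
g(Y) = 2*Y
-g(n) = -2*(-765) = -1*(-1530) = 1530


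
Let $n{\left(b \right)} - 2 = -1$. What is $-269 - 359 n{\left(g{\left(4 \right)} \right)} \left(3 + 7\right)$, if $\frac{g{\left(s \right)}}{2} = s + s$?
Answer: $-3859$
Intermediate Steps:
$g{\left(s \right)} = 4 s$ ($g{\left(s \right)} = 2 \left(s + s\right) = 2 \cdot 2 s = 4 s$)
$n{\left(b \right)} = 1$ ($n{\left(b \right)} = 2 - 1 = 1$)
$-269 - 359 n{\left(g{\left(4 \right)} \right)} \left(3 + 7\right) = -269 - 359 \cdot 1 \left(3 + 7\right) = -269 - 359 \cdot 1 \cdot 10 = -269 - 3590 = -3859$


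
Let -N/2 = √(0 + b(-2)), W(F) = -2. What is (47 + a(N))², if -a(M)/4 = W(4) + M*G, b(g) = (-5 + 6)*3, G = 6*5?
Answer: 175825 + 26400*√3 ≈ 2.2155e+5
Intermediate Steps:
G = 30
b(g) = 3 (b(g) = 1*3 = 3)
N = -2*√3 (N = -2*√(0 + 3) = -2*√3 ≈ -3.4641)
a(M) = 8 - 120*M (a(M) = -4*(-2 + M*30) = -4*(-2 + 30*M) = 8 - 120*M)
(47 + a(N))² = (47 + (8 - (-240)*√3))² = (47 + (8 + 240*√3))² = (55 + 240*√3)²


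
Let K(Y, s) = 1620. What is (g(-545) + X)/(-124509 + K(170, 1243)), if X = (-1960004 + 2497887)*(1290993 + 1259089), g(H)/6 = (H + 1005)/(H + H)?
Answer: -149509387447978/13394901 ≈ -1.1162e+7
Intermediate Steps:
g(H) = 3*(1005 + H)/H (g(H) = 6*((H + 1005)/(H + H)) = 6*((1005 + H)/((2*H))) = 6*((1005 + H)*(1/(2*H))) = 6*((1005 + H)/(2*H)) = 3*(1005 + H)/H)
X = 1371645756406 (X = 537883*2550082 = 1371645756406)
(g(-545) + X)/(-124509 + K(170, 1243)) = ((3 + 3015/(-545)) + 1371645756406)/(-124509 + 1620) = ((3 + 3015*(-1/545)) + 1371645756406)/(-122889) = ((3 - 603/109) + 1371645756406)*(-1/122889) = (-276/109 + 1371645756406)*(-1/122889) = (149509387447978/109)*(-1/122889) = -149509387447978/13394901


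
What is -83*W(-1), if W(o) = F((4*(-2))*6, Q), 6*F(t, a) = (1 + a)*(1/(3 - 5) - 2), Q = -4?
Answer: -415/4 ≈ -103.75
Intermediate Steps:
F(t, a) = -5/12 - 5*a/12 (F(t, a) = ((1 + a)*(1/(3 - 5) - 2))/6 = ((1 + a)*(1/(-2) - 2))/6 = ((1 + a)*(-1/2 - 2))/6 = ((1 + a)*(-5/2))/6 = (-5/2 - 5*a/2)/6 = -5/12 - 5*a/12)
W(o) = 5/4 (W(o) = -5/12 - 5/12*(-4) = -5/12 + 5/3 = 5/4)
-83*W(-1) = -83*5/4 = -415/4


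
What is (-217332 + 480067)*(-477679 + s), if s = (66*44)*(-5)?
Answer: -129317904265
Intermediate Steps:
s = -14520 (s = 2904*(-5) = -14520)
(-217332 + 480067)*(-477679 + s) = (-217332 + 480067)*(-477679 - 14520) = 262735*(-492199) = -129317904265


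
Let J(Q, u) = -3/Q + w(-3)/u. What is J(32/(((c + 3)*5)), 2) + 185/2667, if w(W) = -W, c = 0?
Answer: 13921/85344 ≈ 0.16312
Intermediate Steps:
J(Q, u) = -3/Q + 3/u (J(Q, u) = -3/Q + (-1*(-3))/u = -3/Q + 3/u)
J(32/(((c + 3)*5)), 2) + 185/2667 = (-3/(32/(((0 + 3)*5))) + 3/2) + 185/2667 = (-3/(32/((3*5))) + 3*(1/2)) + 185*(1/2667) = (-3/(32/15) + 3/2) + 185/2667 = (-3/(32*(1/15)) + 3/2) + 185/2667 = (-3/32/15 + 3/2) + 185/2667 = (-3*15/32 + 3/2) + 185/2667 = (-45/32 + 3/2) + 185/2667 = 3/32 + 185/2667 = 13921/85344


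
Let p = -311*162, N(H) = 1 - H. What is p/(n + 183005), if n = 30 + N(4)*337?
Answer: -25191/91012 ≈ -0.27679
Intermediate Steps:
n = -981 (n = 30 + (1 - 1*4)*337 = 30 + (1 - 4)*337 = 30 - 3*337 = 30 - 1011 = -981)
p = -50382
p/(n + 183005) = -50382/(-981 + 183005) = -50382/182024 = -50382*1/182024 = -25191/91012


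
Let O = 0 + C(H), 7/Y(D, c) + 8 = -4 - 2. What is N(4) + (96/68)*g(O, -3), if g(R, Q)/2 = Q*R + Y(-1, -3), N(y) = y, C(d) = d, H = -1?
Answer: 188/17 ≈ 11.059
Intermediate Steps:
Y(D, c) = -1/2 (Y(D, c) = 7/(-8 + (-4 - 2)) = 7/(-8 - 6) = 7/(-14) = 7*(-1/14) = -1/2)
O = -1 (O = 0 - 1 = -1)
g(R, Q) = -1 + 2*Q*R (g(R, Q) = 2*(Q*R - 1/2) = 2*(-1/2 + Q*R) = -1 + 2*Q*R)
N(4) + (96/68)*g(O, -3) = 4 + (96/68)*(-1 + 2*(-3)*(-1)) = 4 + (96*(1/68))*(-1 + 6) = 4 + (24/17)*5 = 4 + 120/17 = 188/17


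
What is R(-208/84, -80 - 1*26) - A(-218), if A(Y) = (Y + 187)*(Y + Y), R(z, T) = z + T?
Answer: -286114/21 ≈ -13624.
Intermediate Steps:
R(z, T) = T + z
A(Y) = 2*Y*(187 + Y) (A(Y) = (187 + Y)*(2*Y) = 2*Y*(187 + Y))
R(-208/84, -80 - 1*26) - A(-218) = ((-80 - 1*26) - 208/84) - 2*(-218)*(187 - 218) = ((-80 - 26) - 208*1/84) - 2*(-218)*(-31) = (-106 - 52/21) - 1*13516 = -2278/21 - 13516 = -286114/21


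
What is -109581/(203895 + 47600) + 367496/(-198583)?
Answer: -114184330243/49942631585 ≈ -2.2863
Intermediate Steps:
-109581/(203895 + 47600) + 367496/(-198583) = -109581/251495 + 367496*(-1/198583) = -109581*1/251495 - 367496/198583 = -109581/251495 - 367496/198583 = -114184330243/49942631585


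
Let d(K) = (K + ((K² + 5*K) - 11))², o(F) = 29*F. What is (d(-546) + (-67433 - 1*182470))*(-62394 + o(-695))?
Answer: -7175480140962562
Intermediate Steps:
d(K) = (-11 + K² + 6*K)² (d(K) = (K + (-11 + K² + 5*K))² = (-11 + K² + 6*K)²)
(d(-546) + (-67433 - 1*182470))*(-62394 + o(-695)) = ((-11 + (-546)² + 6*(-546))² + (-67433 - 1*182470))*(-62394 + 29*(-695)) = ((-11 + 298116 - 3276)² + (-67433 - 182470))*(-62394 - 20155) = (294829² - 249903)*(-82549) = (86924139241 - 249903)*(-82549) = 86923889338*(-82549) = -7175480140962562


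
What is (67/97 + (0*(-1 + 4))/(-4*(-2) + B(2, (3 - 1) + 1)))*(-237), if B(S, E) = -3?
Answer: -15879/97 ≈ -163.70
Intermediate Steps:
(67/97 + (0*(-1 + 4))/(-4*(-2) + B(2, (3 - 1) + 1)))*(-237) = (67/97 + (0*(-1 + 4))/(-4*(-2) - 3))*(-237) = (67*(1/97) + (0*3)/(8 - 3))*(-237) = (67/97 + 0/5)*(-237) = (67/97 + 0*(⅕))*(-237) = (67/97 + 0)*(-237) = (67/97)*(-237) = -15879/97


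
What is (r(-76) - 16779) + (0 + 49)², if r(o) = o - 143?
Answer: -14597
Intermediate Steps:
r(o) = -143 + o
(r(-76) - 16779) + (0 + 49)² = ((-143 - 76) - 16779) + (0 + 49)² = (-219 - 16779) + 49² = -16998 + 2401 = -14597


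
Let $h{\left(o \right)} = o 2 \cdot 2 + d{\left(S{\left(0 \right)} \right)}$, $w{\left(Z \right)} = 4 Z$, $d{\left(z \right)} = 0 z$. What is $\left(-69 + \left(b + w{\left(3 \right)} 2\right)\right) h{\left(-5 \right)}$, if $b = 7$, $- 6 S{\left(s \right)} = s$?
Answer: $760$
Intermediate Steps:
$S{\left(s \right)} = - \frac{s}{6}$
$d{\left(z \right)} = 0$
$h{\left(o \right)} = 4 o$ ($h{\left(o \right)} = o 2 \cdot 2 + 0 = o 4 + 0 = 4 o + 0 = 4 o$)
$\left(-69 + \left(b + w{\left(3 \right)} 2\right)\right) h{\left(-5 \right)} = \left(-69 + \left(7 + 4 \cdot 3 \cdot 2\right)\right) 4 \left(-5\right) = \left(-69 + \left(7 + 12 \cdot 2\right)\right) \left(-20\right) = \left(-69 + \left(7 + 24\right)\right) \left(-20\right) = \left(-69 + 31\right) \left(-20\right) = \left(-38\right) \left(-20\right) = 760$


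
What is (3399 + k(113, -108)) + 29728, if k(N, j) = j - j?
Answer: 33127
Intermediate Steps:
k(N, j) = 0
(3399 + k(113, -108)) + 29728 = (3399 + 0) + 29728 = 3399 + 29728 = 33127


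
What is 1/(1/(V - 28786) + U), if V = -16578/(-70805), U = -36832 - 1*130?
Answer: -2038176152/75335067001029 ≈ -2.7055e-5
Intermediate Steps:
U = -36962 (U = -36832 - 130 = -36962)
V = 16578/70805 (V = -16578*(-1/70805) = 16578/70805 ≈ 0.23414)
1/(1/(V - 28786) + U) = 1/(1/(16578/70805 - 28786) - 36962) = 1/(1/(-2038176152/70805) - 36962) = 1/(-70805/2038176152 - 36962) = 1/(-75335067001029/2038176152) = -2038176152/75335067001029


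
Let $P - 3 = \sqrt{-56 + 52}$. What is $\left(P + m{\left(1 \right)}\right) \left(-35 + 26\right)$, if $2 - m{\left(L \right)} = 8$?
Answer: $27 - 18 i \approx 27.0 - 18.0 i$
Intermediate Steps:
$P = 3 + 2 i$ ($P = 3 + \sqrt{-56 + 52} = 3 + \sqrt{-4} = 3 + 2 i \approx 3.0 + 2.0 i$)
$m{\left(L \right)} = -6$ ($m{\left(L \right)} = 2 - 8 = -6$)
$\left(P + m{\left(1 \right)}\right) \left(-35 + 26\right) = \left(\left(3 + 2 i\right) - 6\right) \left(-35 + 26\right) = \left(-3 + 2 i\right) \left(-9\right) = 27 - 18 i$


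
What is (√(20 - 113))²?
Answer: -93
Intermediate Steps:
(√(20 - 113))² = (√(-93))² = (I*√93)² = -93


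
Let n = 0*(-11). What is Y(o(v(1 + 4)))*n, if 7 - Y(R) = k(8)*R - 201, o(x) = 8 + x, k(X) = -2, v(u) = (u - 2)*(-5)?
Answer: 0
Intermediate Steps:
v(u) = 10 - 5*u (v(u) = (-2 + u)*(-5) = 10 - 5*u)
n = 0
Y(R) = 208 + 2*R (Y(R) = 7 - (-2*R - 201) = 7 - (-201 - 2*R) = 7 + (201 + 2*R) = 208 + 2*R)
Y(o(v(1 + 4)))*n = (208 + 2*(8 + (10 - 5*(1 + 4))))*0 = (208 + 2*(8 + (10 - 5*5)))*0 = (208 + 2*(8 + (10 - 25)))*0 = (208 + 2*(8 - 15))*0 = (208 + 2*(-7))*0 = (208 - 14)*0 = 194*0 = 0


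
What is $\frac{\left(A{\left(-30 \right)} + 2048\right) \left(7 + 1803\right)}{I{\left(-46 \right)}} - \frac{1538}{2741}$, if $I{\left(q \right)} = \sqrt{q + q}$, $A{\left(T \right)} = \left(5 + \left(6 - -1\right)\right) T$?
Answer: $- \frac{1538}{2741} - \frac{1527640 i \sqrt{23}}{23} \approx -0.56111 - 3.1854 \cdot 10^{5} i$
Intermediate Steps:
$A{\left(T \right)} = 12 T$ ($A{\left(T \right)} = \left(5 + \left(6 + 1\right)\right) T = \left(5 + 7\right) T = 12 T$)
$I{\left(q \right)} = \sqrt{2} \sqrt{q}$ ($I{\left(q \right)} = \sqrt{2 q} = \sqrt{2} \sqrt{q}$)
$\frac{\left(A{\left(-30 \right)} + 2048\right) \left(7 + 1803\right)}{I{\left(-46 \right)}} - \frac{1538}{2741} = \frac{\left(12 \left(-30\right) + 2048\right) \left(7 + 1803\right)}{\sqrt{2} \sqrt{-46}} - \frac{1538}{2741} = \frac{\left(-360 + 2048\right) 1810}{\sqrt{2} i \sqrt{46}} - \frac{1538}{2741} = \frac{1688 \cdot 1810}{2 i \sqrt{23}} - \frac{1538}{2741} = 3055280 \left(- \frac{i \sqrt{23}}{46}\right) - \frac{1538}{2741} = - \frac{1527640 i \sqrt{23}}{23} - \frac{1538}{2741} = - \frac{1538}{2741} - \frac{1527640 i \sqrt{23}}{23}$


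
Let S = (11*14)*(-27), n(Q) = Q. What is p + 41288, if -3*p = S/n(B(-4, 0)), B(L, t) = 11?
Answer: 41414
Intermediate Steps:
S = -4158 (S = 154*(-27) = -4158)
p = 126 (p = -(-1386)/11 = -⅓*(-378) = 126)
p + 41288 = 126 + 41288 = 41414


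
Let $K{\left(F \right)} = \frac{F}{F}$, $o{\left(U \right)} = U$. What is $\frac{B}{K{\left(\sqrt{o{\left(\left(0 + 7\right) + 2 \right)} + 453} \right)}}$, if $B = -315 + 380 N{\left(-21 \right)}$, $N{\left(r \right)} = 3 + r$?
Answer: $-7155$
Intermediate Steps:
$K{\left(F \right)} = 1$
$B = -7155$ ($B = -315 + 380 \left(3 - 21\right) = -315 + 380 \left(-18\right) = -315 - 6840 = -7155$)
$\frac{B}{K{\left(\sqrt{o{\left(\left(0 + 7\right) + 2 \right)} + 453} \right)}} = - \frac{7155}{1} = \left(-7155\right) 1 = -7155$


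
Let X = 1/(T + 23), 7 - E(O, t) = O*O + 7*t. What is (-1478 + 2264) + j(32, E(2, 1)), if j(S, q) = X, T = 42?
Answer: 51091/65 ≈ 786.02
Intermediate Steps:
E(O, t) = 7 - O**2 - 7*t (E(O, t) = 7 - (O*O + 7*t) = 7 - (O**2 + 7*t) = 7 + (-O**2 - 7*t) = 7 - O**2 - 7*t)
X = 1/65 (X = 1/(42 + 23) = 1/65 ≈ 0.015385)
j(S, q) = 1/65
(-1478 + 2264) + j(32, E(2, 1)) = (-1478 + 2264) + 1/65 = 786 + 1/65 = 51091/65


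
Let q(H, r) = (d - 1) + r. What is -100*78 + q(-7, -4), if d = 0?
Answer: -7805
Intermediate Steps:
q(H, r) = -1 + r (q(H, r) = (0 - 1) + r = -1 + r)
-100*78 + q(-7, -4) = -100*78 + (-1 - 4) = -7800 - 5 = -7805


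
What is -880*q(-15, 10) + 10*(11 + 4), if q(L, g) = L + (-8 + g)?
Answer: 11590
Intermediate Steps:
q(L, g) = -8 + L + g
-880*q(-15, 10) + 10*(11 + 4) = -880*(-8 - 15 + 10) + 10*(11 + 4) = -880*(-13) + 10*15 = 11440 + 150 = 11590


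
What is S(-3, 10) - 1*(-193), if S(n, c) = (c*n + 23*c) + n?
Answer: 390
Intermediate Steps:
S(n, c) = n + 23*c + c*n (S(n, c) = (23*c + c*n) + n = n + 23*c + c*n)
S(-3, 10) - 1*(-193) = (-3 + 23*10 + 10*(-3)) - 1*(-193) = (-3 + 230 - 30) + 193 = 197 + 193 = 390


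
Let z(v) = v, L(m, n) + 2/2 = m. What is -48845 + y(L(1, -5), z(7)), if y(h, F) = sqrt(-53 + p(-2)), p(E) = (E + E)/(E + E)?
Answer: -48845 + 2*I*sqrt(13) ≈ -48845.0 + 7.2111*I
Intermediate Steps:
L(m, n) = -1 + m
p(E) = 1 (p(E) = (2*E)/((2*E)) = (2*E)*(1/(2*E)) = 1)
y(h, F) = 2*I*sqrt(13) (y(h, F) = sqrt(-53 + 1) = sqrt(-52) = 2*I*sqrt(13))
-48845 + y(L(1, -5), z(7)) = -48845 + 2*I*sqrt(13)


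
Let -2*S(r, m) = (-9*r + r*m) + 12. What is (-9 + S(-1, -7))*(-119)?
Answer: 2737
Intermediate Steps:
S(r, m) = -6 + 9*r/2 - m*r/2 (S(r, m) = -((-9*r + r*m) + 12)/2 = -((-9*r + m*r) + 12)/2 = -(12 - 9*r + m*r)/2 = -6 + 9*r/2 - m*r/2)
(-9 + S(-1, -7))*(-119) = (-9 + (-6 + (9/2)*(-1) - ½*(-7)*(-1)))*(-119) = (-9 + (-6 - 9/2 - 7/2))*(-119) = (-9 - 14)*(-119) = -23*(-119) = 2737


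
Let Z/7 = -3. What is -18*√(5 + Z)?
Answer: -72*I ≈ -72.0*I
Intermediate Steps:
Z = -21 (Z = 7*(-3) = -21)
-18*√(5 + Z) = -18*√(5 - 21) = -72*I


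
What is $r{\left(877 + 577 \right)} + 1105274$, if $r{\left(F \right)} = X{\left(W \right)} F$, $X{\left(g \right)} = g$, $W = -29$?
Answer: $1063108$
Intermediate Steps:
$r{\left(F \right)} = - 29 F$
$r{\left(877 + 577 \right)} + 1105274 = - 29 \left(877 + 577\right) + 1105274 = \left(-29\right) 1454 + 1105274 = -42166 + 1105274 = 1063108$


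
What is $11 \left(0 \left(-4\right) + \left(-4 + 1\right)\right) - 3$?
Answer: $-36$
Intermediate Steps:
$11 \left(0 \left(-4\right) + \left(-4 + 1\right)\right) - 3 = 11 \left(0 - 3\right) - 3 = 11 \left(-3\right) - 3 = -33 - 3 = -36$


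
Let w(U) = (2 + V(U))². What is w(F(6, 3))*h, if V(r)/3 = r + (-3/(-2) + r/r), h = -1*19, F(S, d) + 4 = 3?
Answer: -3211/4 ≈ -802.75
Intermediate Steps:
F(S, d) = -1 (F(S, d) = -4 + 3 = -1)
h = -19
V(r) = 15/2 + 3*r (V(r) = 3*(r + (-3/(-2) + r/r)) = 3*(r + (-3*(-½) + 1)) = 3*(r + (3/2 + 1)) = 3*(r + 5/2) = 3*(5/2 + r) = 15/2 + 3*r)
w(U) = (19/2 + 3*U)² (w(U) = (2 + (15/2 + 3*U))² = (19/2 + 3*U)²)
w(F(6, 3))*h = ((19 + 6*(-1))²/4)*(-19) = ((19 - 6)²/4)*(-19) = ((¼)*13²)*(-19) = ((¼)*169)*(-19) = (169/4)*(-19) = -3211/4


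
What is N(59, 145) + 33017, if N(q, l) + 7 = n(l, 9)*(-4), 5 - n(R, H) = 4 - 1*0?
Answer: 33006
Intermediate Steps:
n(R, H) = 1 (n(R, H) = 5 - (4 - 1*0) = 5 - (4 + 0) = 5 - 1*4 = 5 - 4 = 1)
N(q, l) = -11 (N(q, l) = -7 + 1*(-4) = -7 - 4 = -11)
N(59, 145) + 33017 = -11 + 33017 = 33006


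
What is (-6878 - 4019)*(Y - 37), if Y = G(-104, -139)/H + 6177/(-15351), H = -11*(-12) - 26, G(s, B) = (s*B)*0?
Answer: 122679708/301 ≈ 4.0757e+5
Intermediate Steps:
G(s, B) = 0 (G(s, B) = (B*s)*0 = 0)
H = 106 (H = 132 - 26 = 106)
Y = -2059/5117 (Y = 0/106 + 6177/(-15351) = 0*(1/106) + 6177*(-1/15351) = 0 - 2059/5117 = -2059/5117 ≈ -0.40238)
(-6878 - 4019)*(Y - 37) = (-6878 - 4019)*(-2059/5117 - 37) = -10897*(-191388/5117) = 122679708/301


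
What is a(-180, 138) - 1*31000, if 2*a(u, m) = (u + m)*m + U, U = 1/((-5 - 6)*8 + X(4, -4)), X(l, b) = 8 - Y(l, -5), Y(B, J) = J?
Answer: -5084701/150 ≈ -33898.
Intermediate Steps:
X(l, b) = 13 (X(l, b) = 8 - 1*(-5) = 8 + 5 = 13)
U = -1/75 (U = 1/((-5 - 6)*8 + 13) = 1/(-11*8 + 13) = 1/(-88 + 13) = 1/(-75) = -1/75 ≈ -0.013333)
a(u, m) = -1/150 + m*(m + u)/2 (a(u, m) = ((u + m)*m - 1/75)/2 = ((m + u)*m - 1/75)/2 = (m*(m + u) - 1/75)/2 = (-1/75 + m*(m + u))/2 = -1/150 + m*(m + u)/2)
a(-180, 138) - 1*31000 = (-1/150 + (1/2)*138**2 + (1/2)*138*(-180)) - 1*31000 = (-1/150 + (1/2)*19044 - 12420) - 31000 = (-1/150 + 9522 - 12420) - 31000 = -434701/150 - 31000 = -5084701/150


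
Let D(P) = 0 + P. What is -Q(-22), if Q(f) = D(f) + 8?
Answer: 14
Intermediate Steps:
D(P) = P
Q(f) = 8 + f (Q(f) = f + 8 = 8 + f)
-Q(-22) = -(8 - 22) = -1*(-14) = 14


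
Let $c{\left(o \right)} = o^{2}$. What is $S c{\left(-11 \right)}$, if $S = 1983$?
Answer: $239943$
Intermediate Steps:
$S c{\left(-11 \right)} = 1983 \left(-11\right)^{2} = 1983 \cdot 121 = 239943$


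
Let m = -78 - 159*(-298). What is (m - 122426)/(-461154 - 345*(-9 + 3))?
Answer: 37561/229542 ≈ 0.16363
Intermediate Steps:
m = 47304 (m = -78 + 47382 = 47304)
(m - 122426)/(-461154 - 345*(-9 + 3)) = (47304 - 122426)/(-461154 - 345*(-9 + 3)) = -75122/(-461154 - 345*(-6)) = -75122/(-461154 - 15*(-138)) = -75122/(-461154 + 2070) = -75122/(-459084) = -75122*(-1/459084) = 37561/229542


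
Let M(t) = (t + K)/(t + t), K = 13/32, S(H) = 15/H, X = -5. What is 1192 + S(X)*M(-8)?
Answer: 609575/512 ≈ 1190.6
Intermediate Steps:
K = 13/32 (K = 13*(1/32) = 13/32 ≈ 0.40625)
M(t) = (13/32 + t)/(2*t) (M(t) = (t + 13/32)/(t + t) = (13/32 + t)/((2*t)) = (13/32 + t)*(1/(2*t)) = (13/32 + t)/(2*t))
1192 + S(X)*M(-8) = 1192 + (15/(-5))*((1/64)*(13 + 32*(-8))/(-8)) = 1192 + (15*(-⅕))*((1/64)*(-⅛)*(13 - 256)) = 1192 - 3*(-1)*(-243)/(64*8) = 1192 - 3*243/512 = 1192 - 729/512 = 609575/512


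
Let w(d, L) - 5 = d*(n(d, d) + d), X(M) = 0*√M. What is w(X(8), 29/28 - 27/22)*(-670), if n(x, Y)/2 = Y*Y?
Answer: -3350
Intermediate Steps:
n(x, Y) = 2*Y² (n(x, Y) = 2*(Y*Y) = 2*Y²)
X(M) = 0
w(d, L) = 5 + d*(d + 2*d²) (w(d, L) = 5 + d*(2*d² + d) = 5 + d*(d + 2*d²))
w(X(8), 29/28 - 27/22)*(-670) = (5 + 0² + 2*0³)*(-670) = (5 + 0 + 2*0)*(-670) = (5 + 0 + 0)*(-670) = 5*(-670) = -3350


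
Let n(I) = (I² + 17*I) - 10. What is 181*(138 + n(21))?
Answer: 167606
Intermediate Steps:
n(I) = -10 + I² + 17*I
181*(138 + n(21)) = 181*(138 + (-10 + 21² + 17*21)) = 181*(138 + (-10 + 441 + 357)) = 181*(138 + 788) = 181*926 = 167606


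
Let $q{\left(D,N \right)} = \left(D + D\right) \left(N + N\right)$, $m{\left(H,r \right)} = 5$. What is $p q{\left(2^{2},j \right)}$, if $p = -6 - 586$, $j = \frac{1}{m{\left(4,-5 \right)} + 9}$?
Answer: $- \frac{4736}{7} \approx -676.57$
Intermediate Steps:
$j = \frac{1}{14}$ ($j = \frac{1}{5 + 9} = \frac{1}{14} \approx 0.071429$)
$q{\left(D,N \right)} = 4 D N$ ($q{\left(D,N \right)} = 2 D 2 N = 4 D N$)
$p = -592$ ($p = -6 - 586 = -592$)
$p q{\left(2^{2},j \right)} = - 592 \cdot 4 \cdot 2^{2} \cdot \frac{1}{14} = - 592 \cdot 4 \cdot 4 \cdot \frac{1}{14} = \left(-592\right) \frac{8}{7} = - \frac{4736}{7}$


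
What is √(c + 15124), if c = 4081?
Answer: √19205 ≈ 138.58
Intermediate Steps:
√(c + 15124) = √(4081 + 15124) = √19205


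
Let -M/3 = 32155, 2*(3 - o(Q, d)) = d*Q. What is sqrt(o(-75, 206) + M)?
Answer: I*sqrt(88737) ≈ 297.89*I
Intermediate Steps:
o(Q, d) = 3 - Q*d/2 (o(Q, d) = 3 - d*Q/2 = 3 - Q*d/2)
M = -96465 (M = -3*32155 = -96465)
sqrt(o(-75, 206) + M) = sqrt((3 - 1/2*(-75)*206) - 96465) = sqrt((3 + 7725) - 96465) = sqrt(7728 - 96465) = sqrt(-88737) = I*sqrt(88737)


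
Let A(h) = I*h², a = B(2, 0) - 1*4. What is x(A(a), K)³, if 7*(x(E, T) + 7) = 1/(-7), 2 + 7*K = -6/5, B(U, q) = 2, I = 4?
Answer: -40707584/117649 ≈ -346.01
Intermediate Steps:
a = -2 (a = 2 - 1*4 = 2 - 4 = -2)
K = -16/35 (K = -2/7 + (-6/5)/7 = -2/7 + (-6*⅕)/7 = -2/7 + (⅐)*(-6/5) = -2/7 - 6/35 = -16/35 ≈ -0.45714)
A(h) = 4*h²
x(E, T) = -344/49 (x(E, T) = -7 + (⅐)/(-7) = -7 + (⅐)*(-⅐) = -7 - 1/49 = -344/49)
x(A(a), K)³ = (-344/49)³ = -40707584/117649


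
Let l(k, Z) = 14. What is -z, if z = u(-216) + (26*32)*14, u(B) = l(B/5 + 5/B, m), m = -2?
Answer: -11662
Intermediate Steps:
u(B) = 14
z = 11662 (z = 14 + (26*32)*14 = 14 + 832*14 = 14 + 11648 = 11662)
-z = -1*11662 = -11662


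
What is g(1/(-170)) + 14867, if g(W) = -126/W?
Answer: 36287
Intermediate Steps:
g(1/(-170)) + 14867 = -126/(1/(-170)) + 14867 = -126/(-1/170) + 14867 = -126*(-170) + 14867 = 21420 + 14867 = 36287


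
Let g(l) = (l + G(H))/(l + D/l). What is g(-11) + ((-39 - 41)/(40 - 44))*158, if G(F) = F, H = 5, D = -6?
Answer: 363466/115 ≈ 3160.6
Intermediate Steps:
g(l) = (5 + l)/(l - 6/l) (g(l) = (l + 5)/(l - 6/l) = (5 + l)/(l - 6/l))
g(-11) + ((-39 - 41)/(40 - 44))*158 = -11*(5 - 11)/(-6 + (-11)²) + ((-39 - 41)/(40 - 44))*158 = -11*(-6)/(-6 + 121) - 80/(-4)*158 = -11*(-6)/115 - 80*(-¼)*158 = -11*1/115*(-6) + 20*158 = 66/115 + 3160 = 363466/115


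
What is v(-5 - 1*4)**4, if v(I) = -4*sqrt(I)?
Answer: 20736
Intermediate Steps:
v(-5 - 1*4)**4 = (-4*sqrt(-5 - 1*4))**4 = (-4*sqrt(-5 - 4))**4 = (-12*I)**4 = 20736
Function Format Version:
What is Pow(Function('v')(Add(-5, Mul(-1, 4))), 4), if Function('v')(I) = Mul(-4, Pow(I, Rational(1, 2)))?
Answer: 20736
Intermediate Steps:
Pow(Function('v')(Add(-5, Mul(-1, 4))), 4) = Pow(Mul(-4, Pow(Add(-5, Mul(-1, 4)), Rational(1, 2))), 4) = Pow(Mul(-4, Pow(Add(-5, -4), Rational(1, 2))), 4) = Pow(Mul(-4, Pow(-9, Rational(1, 2))), 4) = Pow(Mul(-4, Mul(3, I)), 4) = Pow(Mul(-12, I), 4) = 20736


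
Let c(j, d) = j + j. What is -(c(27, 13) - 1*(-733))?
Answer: -787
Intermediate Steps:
c(j, d) = 2*j
-(c(27, 13) - 1*(-733)) = -(2*27 - 1*(-733)) = -(54 + 733) = -1*787 = -787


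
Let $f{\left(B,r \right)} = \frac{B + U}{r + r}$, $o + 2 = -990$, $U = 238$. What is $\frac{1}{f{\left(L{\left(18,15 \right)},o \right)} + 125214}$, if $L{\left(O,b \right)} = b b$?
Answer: $\frac{1984}{248424113} \approx 7.9863 \cdot 10^{-6}$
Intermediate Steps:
$o = -992$ ($o = -2 - 990 = -992$)
$L{\left(O,b \right)} = b^{2}$
$f{\left(B,r \right)} = \frac{238 + B}{2 r}$ ($f{\left(B,r \right)} = \frac{B + 238}{r + r} = \frac{238 + B}{2 r}$)
$\frac{1}{f{\left(L{\left(18,15 \right)},o \right)} + 125214} = \frac{1}{\frac{238 + 15^{2}}{2 \left(-992\right)} + 125214} = \frac{1}{\frac{1}{2} \left(- \frac{1}{992}\right) \left(238 + 225\right) + 125214} = \frac{1}{\frac{1}{2} \left(- \frac{1}{992}\right) 463 + 125214} = \frac{1}{- \frac{463}{1984} + 125214} = \frac{1}{\frac{248424113}{1984}} = \frac{1984}{248424113}$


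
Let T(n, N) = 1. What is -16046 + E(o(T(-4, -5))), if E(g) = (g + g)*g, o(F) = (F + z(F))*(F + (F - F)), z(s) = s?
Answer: -16038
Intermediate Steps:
o(F) = 2*F² (o(F) = (F + F)*(F + (F - F)) = (2*F)*(F + 0) = (2*F)*F = 2*F²)
E(g) = 2*g² (E(g) = (2*g)*g = 2*g²)
-16046 + E(o(T(-4, -5))) = -16046 + 2*(2*1²)² = -16046 + 2*(2*1)² = -16046 + 2*2² = -16046 + 2*4 = -16046 + 8 = -16038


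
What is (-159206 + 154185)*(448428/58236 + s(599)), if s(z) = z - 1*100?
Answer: -12346719336/4853 ≈ -2.5441e+6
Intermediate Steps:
s(z) = -100 + z (s(z) = z - 100 = -100 + z)
(-159206 + 154185)*(448428/58236 + s(599)) = (-159206 + 154185)*(448428/58236 + (-100 + 599)) = -5021*(448428*(1/58236) + 499) = -5021*(37369/4853 + 499) = -5021*2459016/4853 = -12346719336/4853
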